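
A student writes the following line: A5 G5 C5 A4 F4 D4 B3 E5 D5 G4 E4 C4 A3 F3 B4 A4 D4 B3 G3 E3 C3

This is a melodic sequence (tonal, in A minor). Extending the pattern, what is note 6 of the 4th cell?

B2

Grouping in 7s, the 6th note of each cell is D4, A3, E3.
From E3, down a 4th gives B2.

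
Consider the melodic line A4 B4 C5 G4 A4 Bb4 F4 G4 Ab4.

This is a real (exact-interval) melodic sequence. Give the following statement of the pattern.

Eb4 F4 Gb4

Taking 3-note groups, the heads are A4, G4, F4: the pattern moves down a 2nd.
So cell 4 is Eb4 F4 Gb4.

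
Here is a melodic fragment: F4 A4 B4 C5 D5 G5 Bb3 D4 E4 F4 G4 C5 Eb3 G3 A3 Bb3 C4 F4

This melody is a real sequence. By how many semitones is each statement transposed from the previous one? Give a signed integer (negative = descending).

-7

Unit = 6 notes; the statements start on F4, Bb3, Eb3, moving down a 5th each time.
F4→Bb3 is 58 − 65 = -7 semitones.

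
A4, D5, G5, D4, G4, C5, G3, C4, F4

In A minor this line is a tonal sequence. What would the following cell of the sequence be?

With a 3-note motive the entries are A4, D4, G3, each down a 5th from the previous.
So cell 4 is C3 F3 B3.

C3 F3 B3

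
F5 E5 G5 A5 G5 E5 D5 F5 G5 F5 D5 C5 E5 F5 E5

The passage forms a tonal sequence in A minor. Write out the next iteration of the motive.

C5 B4 D5 E5 D5

Taking 5-note groups, the heads are F5, E5, D5: the pattern moves down a 2nd.
So cell 4 is C5 B4 D5 E5 D5.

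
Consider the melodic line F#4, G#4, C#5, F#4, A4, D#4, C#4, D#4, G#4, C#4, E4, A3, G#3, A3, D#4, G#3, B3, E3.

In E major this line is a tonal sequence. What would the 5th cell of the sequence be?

With a 6-note motive the entries are F#4, C#4, G#3, each down a 4th from the previous.
Extending down a 4th: D#3 → A2.
Statement 5 starts on A2 and keeps the same diatonic contour: A2 B2 E3 A2 C#3 F#2.

A2 B2 E3 A2 C#3 F#2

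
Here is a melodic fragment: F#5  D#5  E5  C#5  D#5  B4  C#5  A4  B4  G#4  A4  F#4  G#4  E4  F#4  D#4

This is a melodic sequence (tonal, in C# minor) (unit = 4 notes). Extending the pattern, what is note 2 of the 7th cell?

F#3

The unit is 4 notes. Position-2 pitches of the 4 shown cells: D#5, B4, G#4, E4.
Extending down a 3rd: C#4 → A3 → F#3.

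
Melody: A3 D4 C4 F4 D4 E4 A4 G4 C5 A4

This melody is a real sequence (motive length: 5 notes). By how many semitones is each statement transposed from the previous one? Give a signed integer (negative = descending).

7

With a 5-note motive the entries are A3, E4, each up a 5th from the previous.
Counting half-steps from A3 to E4: 7.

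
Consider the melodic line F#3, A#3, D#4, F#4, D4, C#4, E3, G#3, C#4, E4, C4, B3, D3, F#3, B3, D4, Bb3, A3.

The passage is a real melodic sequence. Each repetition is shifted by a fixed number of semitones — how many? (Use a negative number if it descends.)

The 6-note cells begin on F#3, E3, D3 — each down a 2nd from the last.
F#3→E3 is 52 − 54 = -2 semitones.

-2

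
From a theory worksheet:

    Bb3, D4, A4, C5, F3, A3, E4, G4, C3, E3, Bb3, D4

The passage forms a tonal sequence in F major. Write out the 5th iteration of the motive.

Unit = 4 notes; the statements start on Bb3, F3, C3, moving down a 4th each time.
Extending down a 4th: G2 → D2.
Statement 5 starts on D2 and keeps the same diatonic contour: D2 F2 C3 E3.

D2 F2 C3 E3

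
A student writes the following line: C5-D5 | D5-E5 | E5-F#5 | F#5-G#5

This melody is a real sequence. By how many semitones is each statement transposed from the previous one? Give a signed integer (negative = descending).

2

With a 2-note motive the entries are C5, D5, E5, F#5, each up a 2nd from the previous.
C5 to D5 spans +2 semitones.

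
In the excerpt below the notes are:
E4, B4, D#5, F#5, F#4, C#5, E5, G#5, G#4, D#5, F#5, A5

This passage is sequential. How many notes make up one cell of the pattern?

4

Try groups of 4 (3 cells in 12 notes):
E4 B4 D#5 F#5 | F#4 C#5 E5 G#5 | G#4 D#5 F#5 A5
That's a consistent up a 2nd shift per cell, and no other grouping gives one.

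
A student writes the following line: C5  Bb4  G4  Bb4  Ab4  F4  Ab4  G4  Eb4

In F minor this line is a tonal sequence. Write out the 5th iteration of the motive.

With a 3-note motive the entries are C5, Bb4, Ab4, each down a 2nd from the previous.
Continuing the starts: G4 → F4.
So cell 5 is F4 Eb4 C4.

F4 Eb4 C4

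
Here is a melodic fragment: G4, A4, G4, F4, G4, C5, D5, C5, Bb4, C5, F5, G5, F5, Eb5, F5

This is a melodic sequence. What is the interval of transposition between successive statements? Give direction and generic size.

up a 4th

Taking 5-note groups, the heads are G4, C5, F5: the pattern moves up a 4th.
From G4 to C5: up a 4th.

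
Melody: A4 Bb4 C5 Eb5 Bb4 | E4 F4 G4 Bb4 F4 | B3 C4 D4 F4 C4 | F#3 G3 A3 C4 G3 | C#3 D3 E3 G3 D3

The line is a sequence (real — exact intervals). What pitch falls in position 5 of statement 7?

E2

Grouping in 5s, the 5th note of each cell is Bb4, F4, C4, G3, D3.
Extending down a 4th: A2 → E2.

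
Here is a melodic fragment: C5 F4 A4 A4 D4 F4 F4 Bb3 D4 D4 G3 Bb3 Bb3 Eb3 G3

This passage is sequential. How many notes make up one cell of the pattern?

There are 15 notes; a 3-note unit gives 5 cells:
C5 F4 A4 | A4 D4 F4 | F4 Bb3 D4 | D4 G3 Bb3 | Bb3 Eb3 G3
Each cell is the previous one down a 3rd — so the unit is 3 notes.

3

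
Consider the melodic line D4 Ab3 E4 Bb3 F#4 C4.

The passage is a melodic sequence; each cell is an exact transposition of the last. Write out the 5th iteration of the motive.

A#4 E4

Unit = 2 notes; the statements start on D4, E4, F#4, moving up a 2nd each time.
Extending up a 2nd: G#4 → A#4.
Statement 5 starts on A#4 and keeps the same exact contour: A#4 E4.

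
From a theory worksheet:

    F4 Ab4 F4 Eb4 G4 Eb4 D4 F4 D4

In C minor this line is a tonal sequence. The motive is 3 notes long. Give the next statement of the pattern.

C4 Eb4 C4

With a 3-note motive the entries are F4, Eb4, D4, each down a 2nd from the previous.
From C4 the diatonic shape gives C4 Eb4 C4.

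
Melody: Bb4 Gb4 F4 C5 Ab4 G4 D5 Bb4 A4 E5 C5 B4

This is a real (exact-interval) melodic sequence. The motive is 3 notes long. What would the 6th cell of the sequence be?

With a 3-note motive the entries are Bb4, C5, D5, E5, each up a 2nd from the previous.
Continuing the starts: F#5 → G#5.
So cell 6 is G#5 E5 D#5.

G#5 E5 D#5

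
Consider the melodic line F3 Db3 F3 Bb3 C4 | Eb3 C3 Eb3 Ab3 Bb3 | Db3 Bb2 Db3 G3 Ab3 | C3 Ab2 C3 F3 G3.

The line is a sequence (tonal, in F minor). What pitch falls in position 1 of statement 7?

With 5-note cells, note 1 of each statement runs F3, Eb3, Db3, C3.
Carrying that down a 2nd forward: Bb2 → Ab2 → G2.

G2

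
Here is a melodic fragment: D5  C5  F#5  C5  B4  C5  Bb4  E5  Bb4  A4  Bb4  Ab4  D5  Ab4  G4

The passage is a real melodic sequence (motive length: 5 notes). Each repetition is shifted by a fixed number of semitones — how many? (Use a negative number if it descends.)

-2

With a 5-note motive the entries are D5, C5, Bb4, each down a 2nd from the previous.
D5→C5 is 72 − 74 = -2 semitones.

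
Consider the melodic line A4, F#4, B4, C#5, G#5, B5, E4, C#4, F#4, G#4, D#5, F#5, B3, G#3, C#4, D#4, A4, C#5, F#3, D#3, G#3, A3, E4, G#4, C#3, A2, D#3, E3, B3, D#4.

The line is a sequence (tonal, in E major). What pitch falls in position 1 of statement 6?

G#2

With 6-note cells, note 1 of each statement runs A4, E4, B3, F#3, C#3.
Each moves down a 4th; the next is G#2.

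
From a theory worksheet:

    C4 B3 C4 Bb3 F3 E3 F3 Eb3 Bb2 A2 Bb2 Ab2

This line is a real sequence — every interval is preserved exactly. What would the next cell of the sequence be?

Unit = 4 notes; the statements start on C4, F3, Bb2, moving down a 5th each time.
Statement 4 starts on Eb2 and keeps the same exact contour: Eb2 D2 Eb2 Db2.

Eb2 D2 Eb2 Db2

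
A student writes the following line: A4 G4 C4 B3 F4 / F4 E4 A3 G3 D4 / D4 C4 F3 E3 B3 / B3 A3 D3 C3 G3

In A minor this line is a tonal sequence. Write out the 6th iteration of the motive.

E3 D3 G2 F2 C3

Taking 5-note groups, the heads are A4, F4, D4, B3: the pattern moves down a 3rd.
Extending down a 3rd: G3 → E3.
So cell 6 is E3 D3 G2 F2 C3.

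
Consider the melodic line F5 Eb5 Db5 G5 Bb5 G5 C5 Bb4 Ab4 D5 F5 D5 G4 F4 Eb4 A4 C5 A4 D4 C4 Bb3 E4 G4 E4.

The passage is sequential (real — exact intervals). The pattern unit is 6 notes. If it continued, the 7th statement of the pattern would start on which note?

B2

The 6-note cells begin on F5, C5, G4, D4 — each down a 4th from the last.
Extending the heads down a 4th: A3 → E3 → B2.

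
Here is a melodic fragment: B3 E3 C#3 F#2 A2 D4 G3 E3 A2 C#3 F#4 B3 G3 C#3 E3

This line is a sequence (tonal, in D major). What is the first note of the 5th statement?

Unit = 5 notes; the statements start on B3, D4, F#4, moving up a 3rd each time.
Continuing: A4 → C#5. Statement 5 starts on C#5.

C#5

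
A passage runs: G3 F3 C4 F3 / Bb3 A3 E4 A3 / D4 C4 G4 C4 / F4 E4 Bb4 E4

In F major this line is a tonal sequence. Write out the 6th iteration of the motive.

C5 Bb4 F5 Bb4

Unit = 4 notes; the statements start on G3, Bb3, D4, F4, moving up a 3rd each time.
Carrying on: A4 → C5.
So cell 6 is C5 Bb4 F5 Bb4.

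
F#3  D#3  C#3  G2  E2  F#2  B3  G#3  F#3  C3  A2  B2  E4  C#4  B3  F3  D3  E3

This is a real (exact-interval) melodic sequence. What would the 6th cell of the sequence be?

G5 E5 D5 Ab4 F4 G4

The 6-note cells begin on F#3, B3, E4 — each up a 4th from the last.
Carrying on: A4 → D5 → G5.
From G5 the exact shape gives G5 E5 D5 Ab4 F4 G4.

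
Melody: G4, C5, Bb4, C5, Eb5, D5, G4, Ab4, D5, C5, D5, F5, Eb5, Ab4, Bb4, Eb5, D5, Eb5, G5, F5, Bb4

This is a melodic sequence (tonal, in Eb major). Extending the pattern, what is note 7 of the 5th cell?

D5

Grouping in 7s, the 7th note of each cell is G4, Ab4, Bb4.
Each moves up a 2nd. Continuing: C5 → D5.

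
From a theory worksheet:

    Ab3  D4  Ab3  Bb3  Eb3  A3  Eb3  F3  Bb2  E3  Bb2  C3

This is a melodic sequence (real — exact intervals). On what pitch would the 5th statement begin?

C2

The 4-note cells begin on Ab3, Eb3, Bb2 — each down a 4th from the last.
Continuing: F2 → C2. Statement 5 starts on C2.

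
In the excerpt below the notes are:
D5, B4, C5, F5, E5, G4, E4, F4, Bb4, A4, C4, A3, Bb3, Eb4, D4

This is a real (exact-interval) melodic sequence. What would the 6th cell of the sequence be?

Eb2 C2 Db2 Gb2 F2

With a 5-note motive the entries are D5, G4, C4, each down a 5th from the previous.
Extending down a 5th: F3 → Bb2 → Eb2.
From Eb2 the exact shape gives Eb2 C2 Db2 Gb2 F2.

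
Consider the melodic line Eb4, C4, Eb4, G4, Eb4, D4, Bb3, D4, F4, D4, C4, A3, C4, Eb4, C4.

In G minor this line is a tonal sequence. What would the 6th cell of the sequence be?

G3 Eb3 G3 Bb3 G3

With a 5-note motive the entries are Eb4, D4, C4, each down a 2nd from the previous.
Carrying on: Bb3 → A3 → G3.
From G3 the diatonic shape gives G3 Eb3 G3 Bb3 G3.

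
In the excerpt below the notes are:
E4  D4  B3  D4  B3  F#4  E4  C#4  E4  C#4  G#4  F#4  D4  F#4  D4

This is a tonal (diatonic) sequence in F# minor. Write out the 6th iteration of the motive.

C#5 B4 G#4 B4 G#4

The 5-note cells begin on E4, F#4, G#4 — each up a 2nd from the last.
Extending up a 2nd: A4 → B4 → C#5.
From C#5 the diatonic shape gives C#5 B4 G#4 B4 G#4.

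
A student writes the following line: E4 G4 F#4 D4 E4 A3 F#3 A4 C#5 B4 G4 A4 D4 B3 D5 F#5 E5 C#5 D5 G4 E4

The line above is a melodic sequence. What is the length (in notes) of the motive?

7

There are 21 notes; a 7-note unit gives 3 cells:
E4 G4 F#4 D4 E4 A3 F#3 | A4 C#5 B4 G4 A4 D4 B3 | D5 F#5 E5 C#5 D5 G4 E4
Every group is a transposition up a 4th of the one before; no shorter unit works.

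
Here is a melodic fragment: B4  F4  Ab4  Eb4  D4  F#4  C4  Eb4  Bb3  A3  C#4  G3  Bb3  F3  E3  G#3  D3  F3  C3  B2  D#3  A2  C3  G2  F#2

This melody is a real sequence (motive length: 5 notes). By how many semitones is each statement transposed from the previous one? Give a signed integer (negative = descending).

The 5-note cells begin on B4, F#4, C#4, G#3, D#3 — each down a 4th from the last.
Counting half-steps from B4 to F#4: -5.

-5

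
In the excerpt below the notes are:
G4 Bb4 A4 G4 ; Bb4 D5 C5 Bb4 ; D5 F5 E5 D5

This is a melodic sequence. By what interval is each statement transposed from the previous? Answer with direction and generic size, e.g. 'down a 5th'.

With a 4-note motive the entries are G4, Bb4, D5, each up a 3rd from the previous.
G4 to Bb4 is up a 3rd.

up a 3rd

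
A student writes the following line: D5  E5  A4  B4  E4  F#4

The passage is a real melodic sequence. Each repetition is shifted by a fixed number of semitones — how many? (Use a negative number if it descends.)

Unit = 2 notes; the statements start on D5, A4, E4, moving down a 4th each time.
D5 to A4 spans -5 semitones.

-5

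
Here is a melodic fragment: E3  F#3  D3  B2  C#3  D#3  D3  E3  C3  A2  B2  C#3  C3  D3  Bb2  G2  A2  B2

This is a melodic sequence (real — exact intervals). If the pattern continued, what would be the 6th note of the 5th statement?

With 6-note cells, note 6 of each statement runs D#3, C#3, B2.
Extending down a 2nd: A2 → G2.

G2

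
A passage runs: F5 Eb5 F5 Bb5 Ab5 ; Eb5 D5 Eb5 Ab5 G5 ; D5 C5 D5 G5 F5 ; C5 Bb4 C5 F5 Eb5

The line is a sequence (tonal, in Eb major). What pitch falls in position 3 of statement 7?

Grouping in 5s, the 3rd note of each cell is F5, Eb5, D5, C5.
Carrying that down a 2nd forward: Bb4 → Ab4 → G4.

G4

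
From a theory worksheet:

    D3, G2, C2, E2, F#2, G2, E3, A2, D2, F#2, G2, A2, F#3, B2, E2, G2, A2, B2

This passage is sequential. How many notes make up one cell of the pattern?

18 notes total. Splitting into 3 groups of 6:
D3 G2 C2 E2 F#2 G2 | E3 A2 D2 F#2 G2 A2 | F#3 B2 E2 G2 A2 B2
Every group is a transposition up a 2nd of the one before; no shorter unit works.

6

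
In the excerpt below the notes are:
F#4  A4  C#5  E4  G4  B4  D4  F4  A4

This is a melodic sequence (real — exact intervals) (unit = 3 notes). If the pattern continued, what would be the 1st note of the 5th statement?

Grouping in 3s, the 1st note of each cell is F#4, E4, D4.
Each moves down a 2nd. Continuing: C4 → Bb3.

Bb3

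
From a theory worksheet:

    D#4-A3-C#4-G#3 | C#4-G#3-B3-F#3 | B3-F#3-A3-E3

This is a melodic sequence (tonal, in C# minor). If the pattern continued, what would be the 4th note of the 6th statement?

With 4-note cells, note 4 of each statement runs G#3, F#3, E3.
Each moves down a 2nd. Continuing: D#3 → C#3 → B2.

B2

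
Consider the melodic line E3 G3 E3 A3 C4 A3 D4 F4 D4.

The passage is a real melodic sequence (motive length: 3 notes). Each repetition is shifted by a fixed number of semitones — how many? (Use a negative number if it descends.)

Taking 3-note groups, the heads are E3, A3, D4: the pattern moves up a 4th.
E3 to A3 spans +5 semitones.

5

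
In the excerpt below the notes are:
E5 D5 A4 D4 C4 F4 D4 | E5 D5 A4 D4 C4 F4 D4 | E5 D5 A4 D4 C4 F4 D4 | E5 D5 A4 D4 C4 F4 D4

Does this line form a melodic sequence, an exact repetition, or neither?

repetition

Each 7-note cell is identical (E5 D5 A4 D4 C4 F4 D4), restated at the same pitch.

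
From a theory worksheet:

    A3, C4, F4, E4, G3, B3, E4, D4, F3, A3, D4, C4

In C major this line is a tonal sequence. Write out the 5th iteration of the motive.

With a 4-note motive the entries are A3, G3, F3, each down a 2nd from the previous.
Carrying on: E3 → D3.
Statement 5 starts on D3 and keeps the same diatonic contour: D3 F3 B3 A3.

D3 F3 B3 A3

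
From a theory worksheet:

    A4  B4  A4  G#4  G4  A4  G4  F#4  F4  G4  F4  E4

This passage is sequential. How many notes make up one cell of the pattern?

4

12 notes total. Splitting into 3 groups of 4:
A4 B4 A4 G#4 | G4 A4 G4 F#4 | F4 G4 F4 E4
Each cell is the previous one down a 2nd — so the unit is 4 notes.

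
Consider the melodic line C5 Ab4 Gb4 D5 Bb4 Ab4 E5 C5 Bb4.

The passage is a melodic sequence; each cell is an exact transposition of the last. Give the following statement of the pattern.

F#5 D5 C5

Unit = 3 notes; the statements start on C5, D5, E5, moving up a 2nd each time.
From F#5 the exact shape gives F#5 D5 C5.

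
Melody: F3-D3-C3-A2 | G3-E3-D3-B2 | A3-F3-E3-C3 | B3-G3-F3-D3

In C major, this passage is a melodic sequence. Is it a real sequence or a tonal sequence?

tonal

Every note is diatonic to C major.
Cell 1 has -3 semitones from note 1 to 2, but cell 3 has -4 — the interval quality changes while the contour stays the same, which is the hallmark of a tonal sequence.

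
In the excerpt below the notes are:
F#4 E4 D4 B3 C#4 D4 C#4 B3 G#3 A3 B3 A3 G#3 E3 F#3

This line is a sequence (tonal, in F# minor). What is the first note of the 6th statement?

Taking 5-note groups, the heads are F#4, D4, B3: the pattern moves down a 3rd.
Extending the heads down a 3rd: G#3 → E3 → C#3.

C#3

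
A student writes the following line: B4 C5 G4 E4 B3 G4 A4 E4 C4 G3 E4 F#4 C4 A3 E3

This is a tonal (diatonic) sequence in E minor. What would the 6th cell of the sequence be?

The 5-note cells begin on B4, G4, E4 — each down a 3rd from the last.
Continuing the starts: C4 → A3 → F#3.
Statement 6 starts on F#3 and keeps the same diatonic contour: F#3 G3 D3 B2 F#2.

F#3 G3 D3 B2 F#2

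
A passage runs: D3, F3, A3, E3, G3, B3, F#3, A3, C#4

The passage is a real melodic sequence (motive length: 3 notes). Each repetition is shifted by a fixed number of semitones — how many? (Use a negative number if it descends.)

2

Unit = 3 notes; the statements start on D3, E3, F#3, moving up a 2nd each time.
Counting half-steps from D3 to E3: 2.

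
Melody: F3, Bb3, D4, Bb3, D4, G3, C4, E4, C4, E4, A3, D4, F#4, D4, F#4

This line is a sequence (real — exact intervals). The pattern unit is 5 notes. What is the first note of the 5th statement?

The 5-note cells begin on F3, G3, A3 — each up a 2nd from the last.
Extending the heads up a 2nd: B3 → C#4.

C#4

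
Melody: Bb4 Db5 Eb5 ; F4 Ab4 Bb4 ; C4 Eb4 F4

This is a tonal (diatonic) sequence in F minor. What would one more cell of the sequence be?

G3 Bb3 C4

The 3-note cells begin on Bb4, F4, C4 — each down a 4th from the last.
From G3 the diatonic shape gives G3 Bb3 C4.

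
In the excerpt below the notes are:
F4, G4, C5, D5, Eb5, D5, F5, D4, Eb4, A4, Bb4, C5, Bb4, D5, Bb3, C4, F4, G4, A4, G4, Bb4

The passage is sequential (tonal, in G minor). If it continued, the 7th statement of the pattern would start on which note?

A2

Unit = 7 notes; the statements start on F4, D4, Bb3, moving down a 3rd each time.
Continuing: G3 → Eb3 → C3 → A2. Statement 7 starts on A2.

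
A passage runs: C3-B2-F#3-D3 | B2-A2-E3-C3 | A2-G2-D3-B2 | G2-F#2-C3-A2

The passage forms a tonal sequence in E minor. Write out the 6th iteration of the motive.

The 4-note cells begin on C3, B2, A2, G2 — each down a 2nd from the last.
Continuing the starts: F#2 → E2.
Statement 6 starts on E2 and keeps the same diatonic contour: E2 D2 A2 F#2.

E2 D2 A2 F#2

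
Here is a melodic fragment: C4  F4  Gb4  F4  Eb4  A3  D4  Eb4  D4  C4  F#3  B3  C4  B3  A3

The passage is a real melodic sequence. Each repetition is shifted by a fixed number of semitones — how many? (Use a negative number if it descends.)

Taking 5-note groups, the heads are C4, A3, F#3: the pattern moves down a 3rd.
Counting half-steps from C4 to A3: -3.

-3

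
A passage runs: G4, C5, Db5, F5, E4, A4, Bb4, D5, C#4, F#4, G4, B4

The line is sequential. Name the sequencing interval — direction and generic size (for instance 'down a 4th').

Unit = 4 notes; the statements start on G4, E4, C#4, moving down a 3rd each time.
From G4 to E4: down a 3rd.

down a 3rd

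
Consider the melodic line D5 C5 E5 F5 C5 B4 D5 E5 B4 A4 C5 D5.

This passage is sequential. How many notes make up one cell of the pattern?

4

Try groups of 4 (3 cells in 12 notes):
D5 C5 E5 F5 | C5 B4 D5 E5 | B4 A4 C5 D5
Every group is a transposition down a 2nd of the one before; no shorter unit works.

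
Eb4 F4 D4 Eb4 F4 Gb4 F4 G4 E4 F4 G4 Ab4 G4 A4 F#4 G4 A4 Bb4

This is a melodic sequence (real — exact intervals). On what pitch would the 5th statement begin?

B4

The 6-note cells begin on Eb4, F4, G4 — each up a 2nd from the last.
Extending the heads up a 2nd: A4 → B4.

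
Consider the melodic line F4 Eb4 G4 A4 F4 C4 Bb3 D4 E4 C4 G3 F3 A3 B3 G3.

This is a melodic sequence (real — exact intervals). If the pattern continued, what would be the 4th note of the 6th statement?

Grouping in 5s, the 4th note of each cell is A4, E4, B3.
Carrying that down a 4th forward: F#3 → C#3 → G#2.

G#2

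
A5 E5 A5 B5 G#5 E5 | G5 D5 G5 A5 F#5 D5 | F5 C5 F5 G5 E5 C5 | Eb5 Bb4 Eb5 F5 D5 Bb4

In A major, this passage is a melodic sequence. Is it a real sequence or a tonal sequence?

Each cell has the same semitone pattern (-5, 5, 2, -3, -4) — intervals are preserved exactly.
And G5 lies outside A major, so the sequence is real rather than tonal.

real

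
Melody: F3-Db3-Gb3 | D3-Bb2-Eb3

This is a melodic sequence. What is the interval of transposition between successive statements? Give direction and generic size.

The 3-note cells begin on F3, D3 — each down a 3rd from the last.
From F3 to D3: down a 3rd.

down a 3rd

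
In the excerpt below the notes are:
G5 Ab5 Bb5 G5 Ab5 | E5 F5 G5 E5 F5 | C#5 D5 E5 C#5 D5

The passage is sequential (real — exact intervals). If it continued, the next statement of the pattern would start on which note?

A#4

The 5-note cells begin on G5, E5, C#5 — each down a 3rd from the last.
The next head, down a 3rd from C#5, is A#4.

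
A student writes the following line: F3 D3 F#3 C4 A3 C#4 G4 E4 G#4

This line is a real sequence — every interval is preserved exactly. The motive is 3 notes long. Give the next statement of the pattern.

With a 3-note motive the entries are F3, C4, G4, each up a 5th from the previous.
From D5 the exact shape gives D5 B4 D#5.

D5 B4 D#5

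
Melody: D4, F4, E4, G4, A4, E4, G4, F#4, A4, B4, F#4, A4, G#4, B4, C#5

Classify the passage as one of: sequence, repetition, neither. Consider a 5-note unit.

Each 5-note cell is the previous one transposed up a 2nd.

sequence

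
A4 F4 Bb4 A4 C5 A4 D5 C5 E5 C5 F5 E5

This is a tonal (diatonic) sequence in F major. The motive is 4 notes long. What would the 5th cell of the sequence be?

The 4-note cells begin on A4, C5, E5 — each up a 3rd from the last.
Continuing the starts: G5 → Bb5.
From Bb5 the diatonic shape gives Bb5 G5 C6 Bb5.

Bb5 G5 C6 Bb5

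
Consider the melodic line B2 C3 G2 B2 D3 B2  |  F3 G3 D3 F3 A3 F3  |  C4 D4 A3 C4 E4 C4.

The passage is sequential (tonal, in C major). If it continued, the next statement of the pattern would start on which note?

With a 6-note motive the entries are B2, F3, C4, each up a 5th from the previous.
One more step up a 5th gives G4.

G4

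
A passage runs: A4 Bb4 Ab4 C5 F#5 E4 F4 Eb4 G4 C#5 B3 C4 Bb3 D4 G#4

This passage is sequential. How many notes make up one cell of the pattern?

15 notes total. Splitting into 3 groups of 5:
A4 Bb4 Ab4 C5 F#5 | E4 F4 Eb4 G4 C#5 | B3 C4 Bb3 D4 G#4
Every group is a transposition down a 4th of the one before; no shorter unit works.

5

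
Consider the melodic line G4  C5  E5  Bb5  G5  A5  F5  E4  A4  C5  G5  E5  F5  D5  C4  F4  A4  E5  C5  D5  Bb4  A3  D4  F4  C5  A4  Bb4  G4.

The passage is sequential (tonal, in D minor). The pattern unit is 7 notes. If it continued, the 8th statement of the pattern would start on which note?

G2

Taking 7-note groups, the heads are G4, E4, C4, A3: the pattern moves down a 3rd.
Extending the heads down a 3rd: F3 → D3 → Bb2 → G2.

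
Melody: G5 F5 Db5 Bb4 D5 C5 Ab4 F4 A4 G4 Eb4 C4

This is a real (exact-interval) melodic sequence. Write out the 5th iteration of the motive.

The 4-note cells begin on G5, D5, A4 — each down a 4th from the last.
Continuing the starts: E4 → B3.
So cell 5 is B3 A3 F3 D3.

B3 A3 F3 D3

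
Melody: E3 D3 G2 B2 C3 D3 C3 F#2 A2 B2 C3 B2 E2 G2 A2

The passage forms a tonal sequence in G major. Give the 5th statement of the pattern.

A2 G2 C2 E2 F#2

With a 5-note motive the entries are E3, D3, C3, each down a 2nd from the previous.
Extending down a 2nd: B2 → A2.
From A2 the diatonic shape gives A2 G2 C2 E2 F#2.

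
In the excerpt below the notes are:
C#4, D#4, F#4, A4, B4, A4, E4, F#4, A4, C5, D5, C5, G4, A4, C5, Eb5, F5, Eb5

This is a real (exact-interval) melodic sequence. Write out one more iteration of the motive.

Bb4 C5 Eb5 Gb5 Ab5 Gb5

Taking 6-note groups, the heads are C#4, E4, G4: the pattern moves up a 3rd.
From Bb4 the exact shape gives Bb4 C5 Eb5 Gb5 Ab5 Gb5.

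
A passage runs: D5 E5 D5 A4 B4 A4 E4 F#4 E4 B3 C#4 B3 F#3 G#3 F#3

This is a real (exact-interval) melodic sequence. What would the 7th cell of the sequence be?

Taking 3-note groups, the heads are D5, A4, E4, B3, F#3: the pattern moves down a 4th.
Extending down a 4th: C#3 → G#2.
Statement 7 starts on G#2 and keeps the same exact contour: G#2 A#2 G#2.

G#2 A#2 G#2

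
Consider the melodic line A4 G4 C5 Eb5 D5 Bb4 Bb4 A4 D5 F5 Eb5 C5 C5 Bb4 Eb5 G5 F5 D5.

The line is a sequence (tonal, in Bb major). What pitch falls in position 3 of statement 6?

A5

The unit is 6 notes. Position-3 pitches of the 3 shown cells: C5, D5, Eb5.
Each moves up a 2nd. Continuing: F5 → G5 → A5.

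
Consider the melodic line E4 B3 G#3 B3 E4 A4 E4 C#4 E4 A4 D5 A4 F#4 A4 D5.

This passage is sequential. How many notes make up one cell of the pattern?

Try groups of 5 (3 cells in 15 notes):
E4 B3 G#3 B3 E4 | A4 E4 C#4 E4 A4 | D5 A4 F#4 A4 D5
Every group is a transposition up a 4th of the one before; no shorter unit works.

5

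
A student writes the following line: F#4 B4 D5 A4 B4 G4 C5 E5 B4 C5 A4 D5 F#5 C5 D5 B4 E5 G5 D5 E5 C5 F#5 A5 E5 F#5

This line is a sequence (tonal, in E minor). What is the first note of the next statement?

With a 5-note motive the entries are F#4, G4, A4, B4, C5, each up a 2nd from the previous.
The next head, up a 2nd from C5, is D5.

D5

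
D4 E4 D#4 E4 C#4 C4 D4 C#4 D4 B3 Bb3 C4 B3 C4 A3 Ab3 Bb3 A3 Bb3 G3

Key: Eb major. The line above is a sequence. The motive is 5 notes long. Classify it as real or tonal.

Each cell has the same semitone pattern (2, -1, 1, -3) — intervals are preserved exactly.
And E4 lies outside Eb major, so the sequence is real rather than tonal.

real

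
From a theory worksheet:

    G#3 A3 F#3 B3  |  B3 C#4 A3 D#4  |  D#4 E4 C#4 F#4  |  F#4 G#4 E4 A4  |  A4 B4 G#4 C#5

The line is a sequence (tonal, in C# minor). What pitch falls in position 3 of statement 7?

D#5

The unit is 4 notes. Position-3 pitches of the 5 shown cells: F#3, A3, C#4, E4, G#4.
Each moves up a 3rd. Continuing: B4 → D#5.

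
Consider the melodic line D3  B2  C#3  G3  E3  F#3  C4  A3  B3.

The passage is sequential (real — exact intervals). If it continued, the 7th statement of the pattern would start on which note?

Unit = 3 notes; the statements start on D3, G3, C4, moving up a 4th each time.
Continuing: F4 → Bb4 → Eb5 → Ab5. Statement 7 starts on Ab5.

Ab5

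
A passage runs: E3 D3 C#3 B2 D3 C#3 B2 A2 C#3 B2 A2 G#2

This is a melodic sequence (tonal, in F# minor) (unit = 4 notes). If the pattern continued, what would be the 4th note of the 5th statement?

With 4-note cells, note 4 of each statement runs B2, A2, G#2.
Carrying that down a 2nd forward: F#2 → E2.

E2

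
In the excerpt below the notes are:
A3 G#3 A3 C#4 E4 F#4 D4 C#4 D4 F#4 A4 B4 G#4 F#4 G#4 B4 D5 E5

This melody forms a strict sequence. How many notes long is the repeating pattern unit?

Try groups of 6 (3 cells in 18 notes):
A3 G#3 A3 C#4 E4 F#4 | D4 C#4 D4 F#4 A4 B4 | G#4 F#4 G#4 B4 D5 E5
Each cell is the previous one up a 4th — so the unit is 6 notes.

6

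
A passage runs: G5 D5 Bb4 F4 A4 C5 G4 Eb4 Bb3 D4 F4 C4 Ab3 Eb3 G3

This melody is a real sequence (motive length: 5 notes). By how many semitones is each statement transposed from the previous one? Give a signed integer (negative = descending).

Unit = 5 notes; the statements start on G5, C5, F4, moving down a 5th each time.
Counting half-steps from G5 to C5: -7.

-7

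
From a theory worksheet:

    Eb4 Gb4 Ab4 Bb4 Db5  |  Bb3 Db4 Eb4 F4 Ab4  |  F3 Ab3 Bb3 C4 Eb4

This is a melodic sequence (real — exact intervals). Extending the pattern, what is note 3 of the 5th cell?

C3

Grouping in 5s, the 3rd note of each cell is Ab4, Eb4, Bb3.
Each moves down a 4th. Continuing: F3 → C3.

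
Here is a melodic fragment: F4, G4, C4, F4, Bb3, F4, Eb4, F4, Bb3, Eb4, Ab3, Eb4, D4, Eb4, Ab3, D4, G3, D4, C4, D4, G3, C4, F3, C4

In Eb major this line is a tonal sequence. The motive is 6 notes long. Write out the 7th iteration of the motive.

G3 Ab3 D3 G3 C3 G3

Taking 6-note groups, the heads are F4, Eb4, D4, C4: the pattern moves down a 2nd.
Continuing the starts: Bb3 → Ab3 → G3.
So cell 7 is G3 Ab3 D3 G3 C3 G3.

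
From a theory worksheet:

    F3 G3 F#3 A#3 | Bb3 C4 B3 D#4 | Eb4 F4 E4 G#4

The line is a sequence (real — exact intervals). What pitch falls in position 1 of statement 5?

Grouping in 4s, the 1st note of each cell is F3, Bb3, Eb4.
Extending up a 4th: Ab4 → Db5.

Db5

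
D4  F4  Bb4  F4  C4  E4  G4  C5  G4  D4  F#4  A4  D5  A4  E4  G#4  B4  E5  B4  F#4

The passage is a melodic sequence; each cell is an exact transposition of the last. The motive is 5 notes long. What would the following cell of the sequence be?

With a 5-note motive the entries are D4, E4, F#4, G#4, each up a 2nd from the previous.
From A#4 the exact shape gives A#4 C#5 F#5 C#5 G#4.

A#4 C#5 F#5 C#5 G#4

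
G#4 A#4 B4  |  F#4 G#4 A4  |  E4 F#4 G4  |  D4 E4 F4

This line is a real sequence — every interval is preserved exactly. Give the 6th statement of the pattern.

Taking 3-note groups, the heads are G#4, F#4, E4, D4: the pattern moves down a 2nd.
Extending down a 2nd: C4 → Bb3.
So cell 6 is Bb3 C4 Db4.

Bb3 C4 Db4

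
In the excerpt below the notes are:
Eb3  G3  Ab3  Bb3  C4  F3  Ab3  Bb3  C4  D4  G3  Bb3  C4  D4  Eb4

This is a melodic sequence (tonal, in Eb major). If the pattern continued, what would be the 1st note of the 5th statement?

Bb3

The unit is 5 notes. Position-1 pitches of the 3 shown cells: Eb3, F3, G3.
Extending up a 2nd: Ab3 → Bb3.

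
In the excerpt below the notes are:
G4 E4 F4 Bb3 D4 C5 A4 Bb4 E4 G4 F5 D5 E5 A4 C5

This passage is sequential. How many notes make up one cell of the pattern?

5

Try groups of 5 (3 cells in 15 notes):
G4 E4 F4 Bb3 D4 | C5 A4 Bb4 E4 G4 | F5 D5 E5 A4 C5
That's a consistent up a 4th shift per cell, and no other grouping gives one.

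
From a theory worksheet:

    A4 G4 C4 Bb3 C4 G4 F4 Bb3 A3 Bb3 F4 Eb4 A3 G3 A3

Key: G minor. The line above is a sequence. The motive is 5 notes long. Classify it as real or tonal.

tonal

Every note is diatonic to G minor.
Cell 1 has -2 semitones from note 3 to 4, but cell 2 has -1 — the interval quality changes while the contour stays the same, which is the hallmark of a tonal sequence.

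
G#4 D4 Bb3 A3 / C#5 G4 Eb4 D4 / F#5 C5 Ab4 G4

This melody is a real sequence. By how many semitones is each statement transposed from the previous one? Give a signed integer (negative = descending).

The 4-note cells begin on G#4, C#5, F#5 — each up a 4th from the last.
G#4→C#5 is 73 − 68 = 5 semitones.

5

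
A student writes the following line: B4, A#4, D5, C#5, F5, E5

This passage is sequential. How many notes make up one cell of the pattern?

2

There are 6 notes; a 2-note unit gives 3 cells:
B4 A#4 | D5 C#5 | F5 E5
Each cell is the previous one up a 3rd — so the unit is 2 notes.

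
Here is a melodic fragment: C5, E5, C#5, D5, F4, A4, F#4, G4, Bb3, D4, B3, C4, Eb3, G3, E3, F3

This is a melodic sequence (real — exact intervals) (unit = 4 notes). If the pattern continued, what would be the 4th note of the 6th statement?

With 4-note cells, note 4 of each statement runs D5, G4, C4, F3.
Extending down a 5th: Bb2 → Eb2.

Eb2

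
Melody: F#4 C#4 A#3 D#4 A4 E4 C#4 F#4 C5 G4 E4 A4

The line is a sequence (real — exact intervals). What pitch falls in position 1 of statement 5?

Gb5

Grouping in 4s, the 1st note of each cell is F#4, A4, C5.
Carrying that up a 3rd forward: Eb5 → Gb5.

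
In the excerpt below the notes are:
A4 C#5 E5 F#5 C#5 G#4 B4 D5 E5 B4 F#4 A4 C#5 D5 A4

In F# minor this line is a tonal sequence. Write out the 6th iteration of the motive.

With a 5-note motive the entries are A4, G#4, F#4, each down a 2nd from the previous.
Carrying on: E4 → D4 → C#4.
From C#4 the diatonic shape gives C#4 E4 G#4 A4 E4.

C#4 E4 G#4 A4 E4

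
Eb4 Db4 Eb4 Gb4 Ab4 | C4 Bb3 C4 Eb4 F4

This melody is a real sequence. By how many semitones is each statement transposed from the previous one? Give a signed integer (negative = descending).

With a 5-note motive the entries are Eb4, C4, each down a 3rd from the previous.
Counting half-steps from Eb4 to C4: -3.

-3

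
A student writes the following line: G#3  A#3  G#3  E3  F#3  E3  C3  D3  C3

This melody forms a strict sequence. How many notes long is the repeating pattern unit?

3

There are 9 notes; a 3-note unit gives 3 cells:
G#3 A#3 G#3 | E3 F#3 E3 | C3 D3 C3
Every group is a transposition down a 3rd of the one before; no shorter unit works.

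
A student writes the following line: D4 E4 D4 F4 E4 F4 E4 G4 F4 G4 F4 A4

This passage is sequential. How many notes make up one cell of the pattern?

4

Try groups of 4 (3 cells in 12 notes):
D4 E4 D4 F4 | E4 F4 E4 G4 | F4 G4 F4 A4
Every group is a transposition up a 2nd of the one before; no shorter unit works.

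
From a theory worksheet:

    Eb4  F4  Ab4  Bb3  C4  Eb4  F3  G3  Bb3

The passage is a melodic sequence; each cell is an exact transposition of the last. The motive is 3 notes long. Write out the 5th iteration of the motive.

The 3-note cells begin on Eb4, Bb3, F3 — each down a 4th from the last.
Continuing the starts: C3 → G2.
So cell 5 is G2 A2 C3.

G2 A2 C3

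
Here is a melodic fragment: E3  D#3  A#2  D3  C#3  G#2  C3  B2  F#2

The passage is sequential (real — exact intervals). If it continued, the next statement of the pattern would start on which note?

Taking 3-note groups, the heads are E3, D3, C3: the pattern moves down a 2nd.
One more step down a 2nd gives Bb2.

Bb2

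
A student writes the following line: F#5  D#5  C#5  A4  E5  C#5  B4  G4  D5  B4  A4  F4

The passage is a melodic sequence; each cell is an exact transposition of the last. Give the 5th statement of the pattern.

The 4-note cells begin on F#5, E5, D5 — each down a 2nd from the last.
Carrying on: C5 → Bb4.
Statement 5 starts on Bb4 and keeps the same exact contour: Bb4 G4 F4 Db4.

Bb4 G4 F4 Db4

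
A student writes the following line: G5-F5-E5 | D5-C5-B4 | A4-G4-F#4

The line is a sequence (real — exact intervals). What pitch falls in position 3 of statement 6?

The unit is 3 notes. Position-3 pitches of the 3 shown cells: E5, B4, F#4.
Each moves down a 4th. Continuing: C#4 → G#3 → D#3.

D#3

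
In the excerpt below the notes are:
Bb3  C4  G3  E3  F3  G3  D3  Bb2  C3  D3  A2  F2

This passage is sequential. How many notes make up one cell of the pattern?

12 notes total. Splitting into 3 groups of 4:
Bb3 C4 G3 E3 | F3 G3 D3 Bb2 | C3 D3 A2 F2
That's a consistent down a 4th shift per cell, and no other grouping gives one.

4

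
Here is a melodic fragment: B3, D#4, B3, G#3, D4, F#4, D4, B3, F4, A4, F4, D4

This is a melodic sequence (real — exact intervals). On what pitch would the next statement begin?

Taking 4-note groups, the heads are B3, D4, F4: the pattern moves up a 3rd.
The next head, up a 3rd from F4, is Ab4.

Ab4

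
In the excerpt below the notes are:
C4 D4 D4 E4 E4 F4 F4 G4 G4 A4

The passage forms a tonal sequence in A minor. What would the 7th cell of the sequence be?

Unit = 2 notes; the statements start on C4, D4, E4, F4, G4, moving up a 2nd each time.
Continuing the starts: A4 → B4.
From B4 the diatonic shape gives B4 C5.

B4 C5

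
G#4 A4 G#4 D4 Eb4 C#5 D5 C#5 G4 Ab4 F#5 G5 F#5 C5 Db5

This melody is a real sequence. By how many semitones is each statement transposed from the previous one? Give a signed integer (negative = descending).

5

With a 5-note motive the entries are G#4, C#5, F#5, each up a 4th from the previous.
G#4 to C#5 spans +5 semitones.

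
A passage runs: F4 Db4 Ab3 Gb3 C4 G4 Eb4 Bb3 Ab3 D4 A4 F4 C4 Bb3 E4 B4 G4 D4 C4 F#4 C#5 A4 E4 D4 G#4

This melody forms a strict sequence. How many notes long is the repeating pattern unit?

5

Try groups of 5 (5 cells in 25 notes):
F4 Db4 Ab3 Gb3 C4 | G4 Eb4 Bb3 Ab3 D4 | A4 F4 C4 Bb3 E4 | B4 G4 D4 C4 F#4 | C#5 A4 E4 D4 G#4
That's a consistent up a 2nd shift per cell, and no other grouping gives one.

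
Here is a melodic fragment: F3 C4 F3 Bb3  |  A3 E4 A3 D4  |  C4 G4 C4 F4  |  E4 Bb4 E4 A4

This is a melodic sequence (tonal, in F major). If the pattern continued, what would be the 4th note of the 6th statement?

The unit is 4 notes. Position-4 pitches of the 4 shown cells: Bb3, D4, F4, A4.
Each moves up a 3rd. Continuing: C5 → E5.

E5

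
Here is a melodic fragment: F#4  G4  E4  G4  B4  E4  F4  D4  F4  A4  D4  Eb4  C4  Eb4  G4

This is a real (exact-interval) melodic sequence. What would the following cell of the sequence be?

C4 Db4 Bb3 Db4 F4

Taking 5-note groups, the heads are F#4, E4, D4: the pattern moves down a 2nd.
From C4 the exact shape gives C4 Db4 Bb3 Db4 F4.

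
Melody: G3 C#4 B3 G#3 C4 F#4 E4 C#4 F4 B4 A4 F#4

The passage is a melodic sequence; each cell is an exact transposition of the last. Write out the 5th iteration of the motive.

Eb5 A5 G5 E5

The 4-note cells begin on G3, C4, F4 — each up a 4th from the last.
Continuing the starts: Bb4 → Eb5.
So cell 5 is Eb5 A5 G5 E5.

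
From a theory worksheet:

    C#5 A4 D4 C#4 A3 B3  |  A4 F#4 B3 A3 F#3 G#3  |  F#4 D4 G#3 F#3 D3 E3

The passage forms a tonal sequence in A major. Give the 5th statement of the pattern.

Unit = 6 notes; the statements start on C#5, A4, F#4, moving down a 3rd each time.
Carrying on: D4 → B3.
So cell 5 is B3 G#3 C#3 B2 G#2 A2.

B3 G#3 C#3 B2 G#2 A2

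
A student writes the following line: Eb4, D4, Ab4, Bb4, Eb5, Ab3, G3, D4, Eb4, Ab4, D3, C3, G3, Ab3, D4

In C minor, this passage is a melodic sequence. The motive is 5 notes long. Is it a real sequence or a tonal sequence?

Every note is diatonic to C minor.
Cell 1 has +6 semitones from note 2 to 3, but cell 2 has +7 — the interval quality changes while the contour stays the same, which is the hallmark of a tonal sequence.

tonal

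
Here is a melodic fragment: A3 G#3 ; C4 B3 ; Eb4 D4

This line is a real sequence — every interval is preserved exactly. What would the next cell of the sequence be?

Gb4 F4

With a 2-note motive the entries are A3, C4, Eb4, each up a 3rd from the previous.
From Gb4 the exact shape gives Gb4 F4.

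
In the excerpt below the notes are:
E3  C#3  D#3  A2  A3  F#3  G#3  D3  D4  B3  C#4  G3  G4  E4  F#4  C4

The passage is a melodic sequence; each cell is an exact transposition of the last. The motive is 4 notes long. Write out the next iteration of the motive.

C5 A4 B4 F4

Unit = 4 notes; the statements start on E3, A3, D4, G4, moving up a 4th each time.
Statement 5 starts on C5 and keeps the same exact contour: C5 A4 B4 F4.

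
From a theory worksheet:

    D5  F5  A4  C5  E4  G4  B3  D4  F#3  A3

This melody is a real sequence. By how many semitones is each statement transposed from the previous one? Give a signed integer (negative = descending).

-5

The 2-note cells begin on D5, A4, E4, B3, F#3 — each down a 4th from the last.
D5 to A4 spans -5 semitones.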